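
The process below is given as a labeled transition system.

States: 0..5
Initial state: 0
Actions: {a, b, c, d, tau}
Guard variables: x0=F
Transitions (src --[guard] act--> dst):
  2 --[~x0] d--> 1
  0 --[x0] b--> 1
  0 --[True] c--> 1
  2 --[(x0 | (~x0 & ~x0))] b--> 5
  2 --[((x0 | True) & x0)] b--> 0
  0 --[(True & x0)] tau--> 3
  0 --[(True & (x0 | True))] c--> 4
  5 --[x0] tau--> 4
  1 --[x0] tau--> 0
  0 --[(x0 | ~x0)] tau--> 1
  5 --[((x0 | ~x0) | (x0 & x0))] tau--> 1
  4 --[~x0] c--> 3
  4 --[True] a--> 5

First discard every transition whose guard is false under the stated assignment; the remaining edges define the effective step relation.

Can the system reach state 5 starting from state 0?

Answer: REACHABLE

Trace:
Guard filter leaves 8 enabled edge(s).
Layer 0: {0}
Layer 1: {1,4}  total {0,1,4}
Layer 2: {3,5}  total {0,1,3,4,5}
Reach set: {0,1,3,4,5}
trace reaching 5: c·a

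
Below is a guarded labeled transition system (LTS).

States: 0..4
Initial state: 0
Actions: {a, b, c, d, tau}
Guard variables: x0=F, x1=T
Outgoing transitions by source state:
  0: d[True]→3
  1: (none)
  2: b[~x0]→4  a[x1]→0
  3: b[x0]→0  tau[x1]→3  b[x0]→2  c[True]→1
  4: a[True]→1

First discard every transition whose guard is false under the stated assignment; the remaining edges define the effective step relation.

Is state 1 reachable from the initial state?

6 transition(s) survive guard evaluation.
L0 = {0}
L1 = {3}  total {0,3}
L2 = {1}  total {0,1,3}
Reachable = {0,1,3}
trace reaching 1: d·c

Answer: REACHABLE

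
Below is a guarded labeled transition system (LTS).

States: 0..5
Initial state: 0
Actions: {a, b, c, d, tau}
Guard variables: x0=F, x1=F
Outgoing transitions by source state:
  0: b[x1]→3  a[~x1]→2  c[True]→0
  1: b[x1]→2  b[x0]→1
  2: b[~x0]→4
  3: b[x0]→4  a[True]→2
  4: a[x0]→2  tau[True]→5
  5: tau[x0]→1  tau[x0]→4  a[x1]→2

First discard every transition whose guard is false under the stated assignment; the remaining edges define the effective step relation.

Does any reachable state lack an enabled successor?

Reachable = {0,2,4,5}
  0: a→2  c→0  [deg 2]
  2: b→4  [deg 1]
  4: tau→5  [deg 1]
  5: ∅  [deadlock]
witness 5: a·b·tau

Answer: DEADLOCK at state 5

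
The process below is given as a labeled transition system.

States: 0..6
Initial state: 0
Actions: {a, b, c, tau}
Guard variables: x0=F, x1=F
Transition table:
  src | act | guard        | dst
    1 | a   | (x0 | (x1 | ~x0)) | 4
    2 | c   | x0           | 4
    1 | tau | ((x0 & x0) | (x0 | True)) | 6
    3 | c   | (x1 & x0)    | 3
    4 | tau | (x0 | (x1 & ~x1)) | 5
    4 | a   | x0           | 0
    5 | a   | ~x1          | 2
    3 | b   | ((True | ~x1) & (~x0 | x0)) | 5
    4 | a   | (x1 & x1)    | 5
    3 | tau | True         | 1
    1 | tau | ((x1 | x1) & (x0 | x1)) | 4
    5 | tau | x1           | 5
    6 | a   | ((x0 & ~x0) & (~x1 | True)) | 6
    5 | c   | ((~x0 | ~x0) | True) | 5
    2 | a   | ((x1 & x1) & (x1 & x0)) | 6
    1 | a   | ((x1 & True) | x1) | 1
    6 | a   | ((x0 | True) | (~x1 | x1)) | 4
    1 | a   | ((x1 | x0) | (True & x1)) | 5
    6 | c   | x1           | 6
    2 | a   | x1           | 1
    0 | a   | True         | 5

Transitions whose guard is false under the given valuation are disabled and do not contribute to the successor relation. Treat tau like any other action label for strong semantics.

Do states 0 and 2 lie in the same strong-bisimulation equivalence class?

Answer: NOT BISIMILAR

Analysis:
Compute ~ classes (split until stable):
  P[0] = {{0,1,2,3,4,5,6}}
  P[1] = {{0,6},{1},{2,4},{3},{5}}
  P[2] = {{0},{1},{2,4},{3},{5},{6}}
Fixed point at round 3; 6 class(es).
0∈{0}, 2∈{2,4}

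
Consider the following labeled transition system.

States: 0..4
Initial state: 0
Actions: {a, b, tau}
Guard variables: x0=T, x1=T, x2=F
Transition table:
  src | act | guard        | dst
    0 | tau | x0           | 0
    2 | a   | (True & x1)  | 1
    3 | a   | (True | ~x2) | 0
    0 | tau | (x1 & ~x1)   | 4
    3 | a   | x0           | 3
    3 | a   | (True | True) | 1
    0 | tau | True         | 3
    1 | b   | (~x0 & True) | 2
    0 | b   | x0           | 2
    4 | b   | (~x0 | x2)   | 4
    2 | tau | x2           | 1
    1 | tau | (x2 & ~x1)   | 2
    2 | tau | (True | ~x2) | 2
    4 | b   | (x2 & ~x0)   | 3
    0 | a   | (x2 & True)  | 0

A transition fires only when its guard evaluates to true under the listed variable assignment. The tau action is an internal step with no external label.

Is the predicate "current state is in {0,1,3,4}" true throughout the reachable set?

Answer: INVARIANT VIOLATED at state 2

Working:
Inv-set: {0,1,3,4}
Reach set: {0,1,2,3}
  0: ✓
  1: ✓
  2: ✗ unsafe
  3: ✓
counterexample path to 2: b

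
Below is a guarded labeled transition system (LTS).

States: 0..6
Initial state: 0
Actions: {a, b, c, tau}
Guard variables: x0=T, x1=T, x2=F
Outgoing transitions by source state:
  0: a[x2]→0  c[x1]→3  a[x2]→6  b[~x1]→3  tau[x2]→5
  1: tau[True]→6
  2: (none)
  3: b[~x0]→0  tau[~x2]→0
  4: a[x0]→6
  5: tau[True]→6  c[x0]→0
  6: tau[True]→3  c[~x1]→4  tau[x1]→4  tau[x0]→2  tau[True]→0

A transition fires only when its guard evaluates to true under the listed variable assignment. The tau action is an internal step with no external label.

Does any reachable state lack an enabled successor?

Reachable = {0,3}
  0: c→3  [1 exit(s)]
  3: tau→0  [1 exit(s)]

Answer: DEADLOCK-FREE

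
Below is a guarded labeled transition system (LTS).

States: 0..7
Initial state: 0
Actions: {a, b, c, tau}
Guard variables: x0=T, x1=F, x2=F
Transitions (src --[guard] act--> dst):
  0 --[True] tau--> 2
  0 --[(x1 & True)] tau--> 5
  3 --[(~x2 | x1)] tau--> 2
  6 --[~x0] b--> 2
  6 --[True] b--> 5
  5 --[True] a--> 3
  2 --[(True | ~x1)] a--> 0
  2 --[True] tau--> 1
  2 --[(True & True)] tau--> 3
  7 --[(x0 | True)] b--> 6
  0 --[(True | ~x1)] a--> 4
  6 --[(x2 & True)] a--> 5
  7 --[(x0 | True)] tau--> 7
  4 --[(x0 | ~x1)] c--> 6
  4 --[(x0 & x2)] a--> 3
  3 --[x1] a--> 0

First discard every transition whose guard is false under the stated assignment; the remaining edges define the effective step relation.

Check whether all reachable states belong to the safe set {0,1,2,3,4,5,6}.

Answer: INVARIANT HOLDS

Trace:
Inv-set: {0,1,2,3,4,5,6}
R = {0,1,2,3,4,5,6}
  0: safe
  1: safe
  2: safe
  3: safe
  4: safe
  5: safe
  6: safe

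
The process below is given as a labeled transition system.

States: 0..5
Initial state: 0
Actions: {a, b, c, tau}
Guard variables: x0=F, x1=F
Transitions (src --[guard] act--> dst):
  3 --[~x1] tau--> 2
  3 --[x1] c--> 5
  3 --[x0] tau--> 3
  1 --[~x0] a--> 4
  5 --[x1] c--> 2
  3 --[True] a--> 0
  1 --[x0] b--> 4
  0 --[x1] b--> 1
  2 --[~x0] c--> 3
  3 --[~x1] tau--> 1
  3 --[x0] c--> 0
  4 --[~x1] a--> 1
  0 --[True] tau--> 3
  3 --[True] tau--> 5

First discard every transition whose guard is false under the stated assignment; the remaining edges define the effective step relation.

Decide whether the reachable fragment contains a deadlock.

Reach set: {0,1,2,3,4,5}
  0: tau→3  [deg 1]
  1: a→4  [deg 1]
  2: c→3  [deg 1]
  3: a→0  tau→1  tau→2  tau→5  [deg 4]
  4: a→1  [deg 1]
  5: ∅  [STUCK]
witness 5: tau·tau

Answer: DEADLOCK at state 5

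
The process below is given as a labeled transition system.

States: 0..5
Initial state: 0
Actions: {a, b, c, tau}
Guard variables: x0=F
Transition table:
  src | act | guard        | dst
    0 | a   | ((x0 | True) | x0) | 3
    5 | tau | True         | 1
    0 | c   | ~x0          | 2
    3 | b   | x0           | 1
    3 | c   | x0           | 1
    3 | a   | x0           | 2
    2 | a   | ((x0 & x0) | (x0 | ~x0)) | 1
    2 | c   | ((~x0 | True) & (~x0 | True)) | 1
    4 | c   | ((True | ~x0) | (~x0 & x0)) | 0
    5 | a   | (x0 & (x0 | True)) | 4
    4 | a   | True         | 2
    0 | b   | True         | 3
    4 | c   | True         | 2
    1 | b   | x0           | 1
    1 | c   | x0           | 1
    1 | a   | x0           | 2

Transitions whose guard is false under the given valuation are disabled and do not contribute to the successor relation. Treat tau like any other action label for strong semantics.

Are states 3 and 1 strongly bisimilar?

Compute ~ classes (split until stable):
  round 0: {{0,1,2,3,4,5}}
  round 1: {{0},{1,3},{2,4},{5}}
  round 2: {{0},{1,3},{2},{4},{5}}
Fixed point at round 3; 5 class(es).
[3]={1,3}  [1]={1,3}

Answer: BISIMILAR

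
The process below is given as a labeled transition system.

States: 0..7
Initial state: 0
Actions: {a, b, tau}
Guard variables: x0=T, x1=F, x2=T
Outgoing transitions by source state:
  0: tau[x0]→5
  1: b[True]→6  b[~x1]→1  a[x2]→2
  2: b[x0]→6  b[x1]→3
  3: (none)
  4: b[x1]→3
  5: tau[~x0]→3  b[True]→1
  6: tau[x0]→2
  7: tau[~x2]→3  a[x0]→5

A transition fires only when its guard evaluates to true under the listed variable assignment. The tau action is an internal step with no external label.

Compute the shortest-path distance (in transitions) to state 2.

BFS to 2:
  L0 = {0}
  L1 = {5}
  L2 = {1}
  L3 = {2,6}
first hit 2 at d=3 via tau·b·a

Answer: 3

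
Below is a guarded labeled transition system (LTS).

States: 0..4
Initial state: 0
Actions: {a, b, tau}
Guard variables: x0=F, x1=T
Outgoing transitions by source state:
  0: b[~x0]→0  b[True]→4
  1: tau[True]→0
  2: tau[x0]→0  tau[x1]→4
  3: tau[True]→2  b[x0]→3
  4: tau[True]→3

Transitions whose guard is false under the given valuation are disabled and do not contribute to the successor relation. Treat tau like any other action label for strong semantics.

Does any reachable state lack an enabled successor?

Answer: DEADLOCK-FREE

Analysis:
Reachable = {0,2,3,4}
  0: b→0  b→4  [2 out]
  2: tau→4  [1 out]
  3: tau→2  [1 out]
  4: tau→3  [1 out]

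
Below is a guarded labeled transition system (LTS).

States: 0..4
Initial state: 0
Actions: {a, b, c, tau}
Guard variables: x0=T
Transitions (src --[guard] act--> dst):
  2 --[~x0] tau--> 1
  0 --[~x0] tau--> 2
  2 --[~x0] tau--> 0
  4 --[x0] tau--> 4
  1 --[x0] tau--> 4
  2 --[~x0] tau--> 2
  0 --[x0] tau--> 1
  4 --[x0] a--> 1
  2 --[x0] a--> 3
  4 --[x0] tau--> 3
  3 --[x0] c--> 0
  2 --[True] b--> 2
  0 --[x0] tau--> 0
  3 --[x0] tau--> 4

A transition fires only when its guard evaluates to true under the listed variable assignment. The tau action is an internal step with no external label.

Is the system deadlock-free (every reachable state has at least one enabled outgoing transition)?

Reach set: {0,1,3,4}
  0: tau→0  tau→1  [2 exit(s)]
  1: tau→4  [1 exit(s)]
  3: c→0  tau→4  [2 exit(s)]
  4: a→1  tau→3  tau→4  [3 exit(s)]

Answer: DEADLOCK-FREE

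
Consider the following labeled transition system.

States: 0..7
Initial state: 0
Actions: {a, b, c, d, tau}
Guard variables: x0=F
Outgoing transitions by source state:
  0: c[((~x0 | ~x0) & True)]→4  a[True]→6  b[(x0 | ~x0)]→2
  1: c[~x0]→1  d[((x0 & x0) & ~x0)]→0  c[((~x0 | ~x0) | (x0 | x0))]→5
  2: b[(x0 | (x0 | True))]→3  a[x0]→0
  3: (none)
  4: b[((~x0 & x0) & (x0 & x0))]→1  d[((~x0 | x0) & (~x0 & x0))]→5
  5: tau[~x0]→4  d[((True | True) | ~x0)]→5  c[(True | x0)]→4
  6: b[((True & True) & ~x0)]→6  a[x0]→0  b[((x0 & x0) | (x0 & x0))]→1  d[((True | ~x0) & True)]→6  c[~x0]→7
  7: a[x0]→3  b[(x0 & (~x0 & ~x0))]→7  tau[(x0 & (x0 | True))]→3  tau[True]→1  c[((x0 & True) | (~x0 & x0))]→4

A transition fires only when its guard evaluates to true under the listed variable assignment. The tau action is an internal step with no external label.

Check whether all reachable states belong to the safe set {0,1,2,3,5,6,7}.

Allowed set {0,1,2,3,5,6,7}
Reachable = {0,1,2,3,4,5,6,7}
  0: ok
  1: ok
  2: ok
  3: ok
  4: VIOLATES
  5: ok
  6: ok
  7: ok
witness against invariant: c → 4

Answer: INVARIANT VIOLATED at state 4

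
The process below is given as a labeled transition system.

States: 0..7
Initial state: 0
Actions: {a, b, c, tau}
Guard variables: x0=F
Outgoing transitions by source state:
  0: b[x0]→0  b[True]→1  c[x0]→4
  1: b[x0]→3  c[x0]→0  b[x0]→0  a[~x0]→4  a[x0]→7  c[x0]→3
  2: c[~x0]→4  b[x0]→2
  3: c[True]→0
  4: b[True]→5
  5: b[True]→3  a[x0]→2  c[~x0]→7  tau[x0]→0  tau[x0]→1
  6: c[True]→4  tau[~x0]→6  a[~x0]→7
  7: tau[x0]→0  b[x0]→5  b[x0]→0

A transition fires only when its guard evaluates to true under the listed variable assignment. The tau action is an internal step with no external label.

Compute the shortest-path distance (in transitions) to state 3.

Answer: 4

Working:
Breadth-first toward 3:
  Layer 0: {0}
  Layer 1: {1}
  Layer 2: {4}
  Layer 3: {5}
  Layer 4: {3,7}
depth(3)=4, e.g. b·a·b·b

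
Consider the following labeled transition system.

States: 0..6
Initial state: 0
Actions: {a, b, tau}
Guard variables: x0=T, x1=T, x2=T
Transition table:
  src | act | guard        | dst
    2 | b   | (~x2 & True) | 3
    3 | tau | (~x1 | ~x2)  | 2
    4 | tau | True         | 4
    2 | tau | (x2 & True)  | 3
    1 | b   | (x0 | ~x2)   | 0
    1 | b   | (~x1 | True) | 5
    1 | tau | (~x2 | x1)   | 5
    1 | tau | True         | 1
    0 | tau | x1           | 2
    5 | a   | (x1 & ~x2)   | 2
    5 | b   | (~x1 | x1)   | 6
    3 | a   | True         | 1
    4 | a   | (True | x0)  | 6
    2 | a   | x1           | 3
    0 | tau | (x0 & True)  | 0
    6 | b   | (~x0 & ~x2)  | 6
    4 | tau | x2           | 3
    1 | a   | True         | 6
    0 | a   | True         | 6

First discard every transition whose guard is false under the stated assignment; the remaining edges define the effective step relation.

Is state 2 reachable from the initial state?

Guard filter leaves 15 enabled edge(s).
L0 = {0}
L1 = {2,6}  cumulative {0,2,6}
L2 = {3}  cumulative {0,2,3,6}
L3 = {1}  cumulative {0,1,2,3,6}
L4 = {5}  cumulative {0,1,2,3,5,6}
Reachable = {0,1,2,3,5,6}
trace reaching 2: tau

Answer: REACHABLE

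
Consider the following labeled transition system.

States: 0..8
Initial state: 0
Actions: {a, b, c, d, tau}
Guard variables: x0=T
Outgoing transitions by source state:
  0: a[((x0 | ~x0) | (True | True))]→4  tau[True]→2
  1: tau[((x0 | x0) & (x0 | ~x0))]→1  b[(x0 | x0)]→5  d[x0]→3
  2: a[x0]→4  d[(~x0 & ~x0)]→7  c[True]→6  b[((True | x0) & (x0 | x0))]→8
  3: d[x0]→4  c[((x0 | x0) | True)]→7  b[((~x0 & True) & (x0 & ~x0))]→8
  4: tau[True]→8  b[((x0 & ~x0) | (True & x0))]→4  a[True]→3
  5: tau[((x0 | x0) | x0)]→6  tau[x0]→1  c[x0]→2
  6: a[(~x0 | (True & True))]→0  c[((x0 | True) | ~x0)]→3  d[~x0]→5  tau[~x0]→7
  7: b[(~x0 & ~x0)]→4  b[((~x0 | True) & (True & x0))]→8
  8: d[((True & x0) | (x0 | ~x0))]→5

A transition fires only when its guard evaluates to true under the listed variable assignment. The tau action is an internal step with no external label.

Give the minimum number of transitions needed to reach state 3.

Breadth-first toward 3:
  Layer 0: {0}
  Layer 1: {2,4}
  Layer 2: {3,6,8}
first hit 3 at d=2 via a·a

Answer: 2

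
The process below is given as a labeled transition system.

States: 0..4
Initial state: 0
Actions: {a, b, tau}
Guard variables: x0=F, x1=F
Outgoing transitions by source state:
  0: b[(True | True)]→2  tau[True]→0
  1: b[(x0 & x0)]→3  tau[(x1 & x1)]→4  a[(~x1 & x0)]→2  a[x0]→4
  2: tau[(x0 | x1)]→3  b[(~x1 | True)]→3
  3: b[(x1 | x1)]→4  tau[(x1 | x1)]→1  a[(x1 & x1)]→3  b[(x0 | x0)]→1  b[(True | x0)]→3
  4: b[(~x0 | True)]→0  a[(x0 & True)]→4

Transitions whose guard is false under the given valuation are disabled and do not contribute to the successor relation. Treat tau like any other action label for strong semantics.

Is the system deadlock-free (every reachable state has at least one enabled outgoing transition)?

Answer: DEADLOCK-FREE

Trace:
Reach set: {0,2,3}
  0: b→2  tau→0  [2 out]
  2: b→3  [1 out]
  3: b→3  [1 out]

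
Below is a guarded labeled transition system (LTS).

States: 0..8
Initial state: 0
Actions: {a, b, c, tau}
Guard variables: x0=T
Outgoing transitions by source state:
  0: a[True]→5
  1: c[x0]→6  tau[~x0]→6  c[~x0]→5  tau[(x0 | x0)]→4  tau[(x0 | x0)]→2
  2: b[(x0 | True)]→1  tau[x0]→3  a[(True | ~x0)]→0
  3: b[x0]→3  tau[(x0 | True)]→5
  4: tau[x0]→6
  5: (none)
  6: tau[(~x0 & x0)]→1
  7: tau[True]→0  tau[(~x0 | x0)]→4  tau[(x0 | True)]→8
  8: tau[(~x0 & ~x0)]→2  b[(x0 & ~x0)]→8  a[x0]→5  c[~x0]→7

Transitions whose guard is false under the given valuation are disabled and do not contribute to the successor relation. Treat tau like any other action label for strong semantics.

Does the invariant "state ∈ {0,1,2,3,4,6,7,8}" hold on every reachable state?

Safe = {0,1,2,3,4,6,7,8}
Reach set: {0,5}
  0: safe
  5: ✗ unsafe
counterexample path to 5: a

Answer: INVARIANT VIOLATED at state 5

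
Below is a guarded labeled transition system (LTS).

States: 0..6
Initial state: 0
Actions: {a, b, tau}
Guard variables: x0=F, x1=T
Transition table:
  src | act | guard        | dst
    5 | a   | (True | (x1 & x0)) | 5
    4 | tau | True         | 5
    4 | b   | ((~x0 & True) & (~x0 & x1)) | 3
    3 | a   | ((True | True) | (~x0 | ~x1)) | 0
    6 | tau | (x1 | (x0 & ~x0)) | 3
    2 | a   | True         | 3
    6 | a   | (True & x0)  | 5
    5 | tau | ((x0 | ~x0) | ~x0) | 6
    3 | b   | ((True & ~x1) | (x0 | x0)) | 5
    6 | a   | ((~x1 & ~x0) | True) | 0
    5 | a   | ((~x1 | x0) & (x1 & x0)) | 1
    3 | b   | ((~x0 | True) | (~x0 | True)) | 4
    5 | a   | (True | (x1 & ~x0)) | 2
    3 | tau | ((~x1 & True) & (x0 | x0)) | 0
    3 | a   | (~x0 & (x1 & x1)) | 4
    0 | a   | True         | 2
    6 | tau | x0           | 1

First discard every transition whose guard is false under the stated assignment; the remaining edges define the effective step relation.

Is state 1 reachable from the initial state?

Answer: UNREACHABLE

Analysis:
Guard filter leaves 12 enabled edge(s).
depth 0: {0}
depth 1: {2}  cumulative {0,2}
depth 2: {3}  cumulative {0,2,3}
depth 3: {4}  cumulative {0,2,3,4}
depth 4: {5}  cumulative {0,2,3,4,5}
depth 5: {6}  cumulative {0,2,3,4,5,6}
R = {0,2,3,4,5,6}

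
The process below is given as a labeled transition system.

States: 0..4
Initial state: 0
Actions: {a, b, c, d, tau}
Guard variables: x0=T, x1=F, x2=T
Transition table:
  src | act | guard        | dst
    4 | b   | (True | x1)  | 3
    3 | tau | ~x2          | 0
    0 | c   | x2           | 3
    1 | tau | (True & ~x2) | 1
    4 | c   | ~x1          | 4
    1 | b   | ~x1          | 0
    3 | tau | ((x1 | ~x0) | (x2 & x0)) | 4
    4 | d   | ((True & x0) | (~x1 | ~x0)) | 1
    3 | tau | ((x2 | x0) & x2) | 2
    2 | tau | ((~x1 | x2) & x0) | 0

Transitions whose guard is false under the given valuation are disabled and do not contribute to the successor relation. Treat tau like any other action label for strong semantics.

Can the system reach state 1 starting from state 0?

8 transition(s) survive guard evaluation.
depth 0: {0}
depth 1: {3}  cumulative {0,3}
depth 2: {2,4}  cumulative {0,2,3,4}
depth 3: {1}  cumulative {0,1,2,3,4}
Reach set: {0,1,2,3,4}
trace reaching 1: c·tau·d

Answer: REACHABLE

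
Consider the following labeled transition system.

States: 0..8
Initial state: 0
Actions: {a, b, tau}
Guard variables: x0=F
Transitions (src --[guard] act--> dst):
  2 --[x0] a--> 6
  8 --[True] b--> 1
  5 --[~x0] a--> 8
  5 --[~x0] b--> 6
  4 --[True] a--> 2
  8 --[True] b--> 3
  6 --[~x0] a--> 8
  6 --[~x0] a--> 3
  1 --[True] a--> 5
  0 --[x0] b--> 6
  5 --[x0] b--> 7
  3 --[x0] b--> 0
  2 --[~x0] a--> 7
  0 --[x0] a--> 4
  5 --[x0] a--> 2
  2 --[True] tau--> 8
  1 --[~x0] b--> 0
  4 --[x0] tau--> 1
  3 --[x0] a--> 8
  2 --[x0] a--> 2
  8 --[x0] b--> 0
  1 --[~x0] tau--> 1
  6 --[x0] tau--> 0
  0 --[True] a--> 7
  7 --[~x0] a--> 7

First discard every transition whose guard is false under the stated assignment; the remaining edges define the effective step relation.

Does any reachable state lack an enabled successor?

R = {0,7}
  0: a→7  [deg 1]
  7: a→7  [deg 1]

Answer: DEADLOCK-FREE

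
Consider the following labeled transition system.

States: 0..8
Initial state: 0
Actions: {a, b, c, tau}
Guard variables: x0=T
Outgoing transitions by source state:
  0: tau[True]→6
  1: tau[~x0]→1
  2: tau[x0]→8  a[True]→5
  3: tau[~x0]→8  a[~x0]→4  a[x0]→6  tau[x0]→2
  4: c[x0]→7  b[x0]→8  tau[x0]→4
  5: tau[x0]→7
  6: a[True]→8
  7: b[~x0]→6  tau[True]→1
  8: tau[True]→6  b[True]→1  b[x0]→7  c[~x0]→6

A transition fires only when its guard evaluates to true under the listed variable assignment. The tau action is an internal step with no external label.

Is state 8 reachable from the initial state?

Guard filter leaves 14 enabled edge(s).
depth 0: {0}
depth 1: {6}  now seen {0,6}
depth 2: {8}  now seen {0,6,8}
depth 3: {1,7}  now seen {0,1,6,7,8}
R = {0,1,6,7,8}
trace reaching 8: tau·a

Answer: REACHABLE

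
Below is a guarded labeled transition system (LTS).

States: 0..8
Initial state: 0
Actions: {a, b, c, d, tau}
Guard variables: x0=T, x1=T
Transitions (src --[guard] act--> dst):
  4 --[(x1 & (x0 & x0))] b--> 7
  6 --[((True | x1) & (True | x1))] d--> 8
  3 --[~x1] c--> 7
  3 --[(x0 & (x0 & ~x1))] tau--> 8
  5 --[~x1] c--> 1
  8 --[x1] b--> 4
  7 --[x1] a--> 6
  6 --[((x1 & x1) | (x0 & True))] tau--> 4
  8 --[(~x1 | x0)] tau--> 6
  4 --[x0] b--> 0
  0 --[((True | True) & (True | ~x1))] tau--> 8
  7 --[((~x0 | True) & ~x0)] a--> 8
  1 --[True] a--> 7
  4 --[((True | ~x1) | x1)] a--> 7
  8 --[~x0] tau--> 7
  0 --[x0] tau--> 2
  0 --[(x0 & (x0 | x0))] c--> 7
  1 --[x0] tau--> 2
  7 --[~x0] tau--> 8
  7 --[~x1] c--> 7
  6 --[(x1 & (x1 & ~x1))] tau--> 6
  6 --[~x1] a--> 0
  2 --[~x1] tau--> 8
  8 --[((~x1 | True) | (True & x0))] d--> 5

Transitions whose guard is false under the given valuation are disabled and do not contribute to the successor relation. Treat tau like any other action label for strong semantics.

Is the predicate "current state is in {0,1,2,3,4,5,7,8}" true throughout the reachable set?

Answer: INVARIANT VIOLATED at state 6

Trace:
Inv-set: {0,1,2,3,4,5,7,8}
Reach set: {0,2,4,5,6,7,8}
  0: safe
  2: safe
  4: safe
  5: safe
  6: outside
  7: safe
  8: safe
witness against invariant: tau·tau → 6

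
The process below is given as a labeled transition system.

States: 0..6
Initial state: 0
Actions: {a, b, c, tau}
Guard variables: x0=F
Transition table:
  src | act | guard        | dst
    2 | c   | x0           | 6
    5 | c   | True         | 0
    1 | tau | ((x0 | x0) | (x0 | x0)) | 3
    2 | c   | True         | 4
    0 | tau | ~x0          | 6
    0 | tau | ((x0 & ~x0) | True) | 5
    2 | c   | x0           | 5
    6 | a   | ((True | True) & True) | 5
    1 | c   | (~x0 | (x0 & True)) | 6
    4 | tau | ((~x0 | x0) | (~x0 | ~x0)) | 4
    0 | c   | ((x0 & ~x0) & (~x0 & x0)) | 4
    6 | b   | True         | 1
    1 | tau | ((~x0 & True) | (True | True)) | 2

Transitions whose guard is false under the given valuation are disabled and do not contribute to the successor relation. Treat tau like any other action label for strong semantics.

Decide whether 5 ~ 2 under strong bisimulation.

Answer: NOT BISIMILAR

Trace:
Compute ~ classes (split until stable):
  round 0: {{0,1,2,3,4,5,6}}
  round 1: {{0,4},{1},{2,5},{3},{6}}
  round 2: {{0},{1},{2,5},{3},{4},{6}}
  round 3: {{0},{1},{2},{3},{4},{5},{6}}
stable after 4 split(s): 7 block(s)
5∈{5}, 2∈{2}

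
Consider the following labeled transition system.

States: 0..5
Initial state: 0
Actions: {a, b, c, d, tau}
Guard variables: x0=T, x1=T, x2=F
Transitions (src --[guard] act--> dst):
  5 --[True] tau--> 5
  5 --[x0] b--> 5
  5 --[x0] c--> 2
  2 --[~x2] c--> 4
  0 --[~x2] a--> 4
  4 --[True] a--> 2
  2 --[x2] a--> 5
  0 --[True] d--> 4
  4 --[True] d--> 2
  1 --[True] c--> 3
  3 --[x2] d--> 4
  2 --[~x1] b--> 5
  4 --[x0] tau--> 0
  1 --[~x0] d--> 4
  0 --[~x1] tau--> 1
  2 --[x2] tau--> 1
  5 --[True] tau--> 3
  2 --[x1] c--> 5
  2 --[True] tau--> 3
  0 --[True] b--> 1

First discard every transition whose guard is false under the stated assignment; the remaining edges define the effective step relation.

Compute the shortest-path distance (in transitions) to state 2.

Answer: 2

Trace:
Breadth-first toward 2:
  depth 0: {0}
  depth 1: {1,4}
  depth 2: {2,3}
first hit 2 at d=2 via a·a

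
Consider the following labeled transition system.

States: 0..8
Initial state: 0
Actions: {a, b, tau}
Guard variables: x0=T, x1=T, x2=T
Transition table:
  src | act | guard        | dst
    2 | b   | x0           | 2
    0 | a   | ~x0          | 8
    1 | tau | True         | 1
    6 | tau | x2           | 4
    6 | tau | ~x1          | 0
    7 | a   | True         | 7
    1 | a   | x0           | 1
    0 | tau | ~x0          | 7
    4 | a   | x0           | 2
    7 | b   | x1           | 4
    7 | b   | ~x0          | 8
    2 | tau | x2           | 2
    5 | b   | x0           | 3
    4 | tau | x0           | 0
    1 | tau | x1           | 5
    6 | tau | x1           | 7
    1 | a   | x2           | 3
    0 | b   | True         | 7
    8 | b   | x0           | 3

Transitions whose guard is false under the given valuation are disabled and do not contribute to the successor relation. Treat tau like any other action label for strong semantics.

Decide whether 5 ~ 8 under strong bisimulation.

Bisimulation quotient by refinement:
  π0 = {{0,1,2,3,4,5,6,7,8}}
  π1 = {{0,5,8},{1,4},{2},{3},{6},{7}}
  π2 = {{0},{1},{2},{3},{4},{5,8},{6},{7}}
stable after 3 split(s): 8 block(s)
5∈{5,8}, 8∈{5,8}

Answer: BISIMILAR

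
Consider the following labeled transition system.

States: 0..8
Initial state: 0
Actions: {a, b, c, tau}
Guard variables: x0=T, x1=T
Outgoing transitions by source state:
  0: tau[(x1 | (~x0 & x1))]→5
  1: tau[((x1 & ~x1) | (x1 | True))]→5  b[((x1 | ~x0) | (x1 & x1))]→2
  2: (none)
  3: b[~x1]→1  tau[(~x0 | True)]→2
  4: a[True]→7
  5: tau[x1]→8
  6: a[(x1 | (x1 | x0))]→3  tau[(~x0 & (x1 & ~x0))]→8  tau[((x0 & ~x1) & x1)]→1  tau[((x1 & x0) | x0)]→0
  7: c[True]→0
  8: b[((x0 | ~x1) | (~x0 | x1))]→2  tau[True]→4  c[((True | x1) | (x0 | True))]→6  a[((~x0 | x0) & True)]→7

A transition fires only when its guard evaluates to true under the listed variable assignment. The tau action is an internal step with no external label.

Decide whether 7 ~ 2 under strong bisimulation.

Answer: NOT BISIMILAR

Working:
Compute ~ classes (split until stable):
  round 0: {{0,1,2,3,4,5,6,7,8}}
  round 1: {{0,3,5},{1},{2},{4},{6},{7},{8}}
  round 2: {{0},{1},{2},{3},{4},{5},{6},{7},{8}}
Fixed point at round 3; 9 class(es).
class of 7: {7}; class of 2: {2}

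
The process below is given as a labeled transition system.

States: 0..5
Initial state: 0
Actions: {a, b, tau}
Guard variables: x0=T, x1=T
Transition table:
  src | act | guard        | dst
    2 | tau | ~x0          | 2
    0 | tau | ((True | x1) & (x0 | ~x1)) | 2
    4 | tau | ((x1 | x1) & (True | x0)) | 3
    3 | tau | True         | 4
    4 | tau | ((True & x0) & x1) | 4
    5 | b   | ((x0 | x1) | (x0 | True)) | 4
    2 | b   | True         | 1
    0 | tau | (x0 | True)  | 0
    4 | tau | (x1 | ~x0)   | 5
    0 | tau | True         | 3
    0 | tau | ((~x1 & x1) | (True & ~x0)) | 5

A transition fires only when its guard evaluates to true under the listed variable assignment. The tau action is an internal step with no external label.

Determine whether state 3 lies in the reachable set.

Guard filter leaves 9 enabled edge(s).
L0 = {0}
L1 = {2,3}  cumulative {0,2,3}
L2 = {1,4}  cumulative {0,1,2,3,4}
L3 = {5}  cumulative {0,1,2,3,4,5}
Reach set: {0,1,2,3,4,5}
witness 3: tau

Answer: REACHABLE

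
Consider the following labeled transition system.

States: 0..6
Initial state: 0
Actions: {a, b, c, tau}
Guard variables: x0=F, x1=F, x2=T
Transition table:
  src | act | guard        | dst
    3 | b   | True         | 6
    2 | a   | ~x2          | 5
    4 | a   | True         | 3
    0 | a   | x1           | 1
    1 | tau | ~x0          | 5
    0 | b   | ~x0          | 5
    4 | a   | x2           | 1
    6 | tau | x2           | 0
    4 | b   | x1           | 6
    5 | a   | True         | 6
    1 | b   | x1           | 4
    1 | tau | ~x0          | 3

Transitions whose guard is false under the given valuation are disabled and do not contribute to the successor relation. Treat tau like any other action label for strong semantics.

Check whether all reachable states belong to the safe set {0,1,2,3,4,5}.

Answer: INVARIANT VIOLATED at state 6

Analysis:
Inv-set: {0,1,2,3,4,5}
Reach set: {0,5,6}
  0: safe
  5: safe
  6: outside
reach 6 via b·a — violates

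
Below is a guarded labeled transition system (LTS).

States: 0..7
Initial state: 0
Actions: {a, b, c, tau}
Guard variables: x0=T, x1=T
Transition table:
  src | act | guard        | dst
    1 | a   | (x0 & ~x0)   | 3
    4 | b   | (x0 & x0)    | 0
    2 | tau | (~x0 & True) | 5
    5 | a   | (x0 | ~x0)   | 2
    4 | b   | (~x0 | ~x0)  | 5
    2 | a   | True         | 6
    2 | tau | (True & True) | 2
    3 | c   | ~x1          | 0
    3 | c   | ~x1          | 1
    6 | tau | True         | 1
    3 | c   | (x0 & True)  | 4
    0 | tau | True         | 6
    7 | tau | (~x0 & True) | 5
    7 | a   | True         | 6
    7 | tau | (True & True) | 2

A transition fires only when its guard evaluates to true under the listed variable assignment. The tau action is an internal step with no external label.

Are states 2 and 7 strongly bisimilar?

Compute ~ classes (split until stable):
  π0 = {{0,1,2,3,4,5,6,7}}
  π1 = {{0,6},{1},{2,7},{3},{4},{5}}
  π2 = {{0},{1},{2,7},{3},{4},{5},{6}}
stable after 3 split(s): 7 block(s)
[2]={2,7}  [7]={2,7}

Answer: BISIMILAR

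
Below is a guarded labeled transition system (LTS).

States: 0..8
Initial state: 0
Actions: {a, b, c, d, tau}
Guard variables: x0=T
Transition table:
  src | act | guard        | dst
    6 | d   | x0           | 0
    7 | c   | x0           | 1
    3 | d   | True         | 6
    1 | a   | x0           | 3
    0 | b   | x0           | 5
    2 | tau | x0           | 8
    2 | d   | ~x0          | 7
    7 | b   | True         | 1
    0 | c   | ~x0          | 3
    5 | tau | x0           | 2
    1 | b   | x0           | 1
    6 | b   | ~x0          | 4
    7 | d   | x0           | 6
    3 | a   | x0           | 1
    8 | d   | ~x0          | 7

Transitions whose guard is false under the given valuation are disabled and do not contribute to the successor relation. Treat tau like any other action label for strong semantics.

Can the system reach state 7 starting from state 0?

Answer: UNREACHABLE

Trace:
11 transition(s) survive guard evaluation.
depth 0: {0}
depth 1: {5}  now seen {0,5}
depth 2: {2}  now seen {0,2,5}
depth 3: {8}  now seen {0,2,5,8}
R = {0,2,5,8}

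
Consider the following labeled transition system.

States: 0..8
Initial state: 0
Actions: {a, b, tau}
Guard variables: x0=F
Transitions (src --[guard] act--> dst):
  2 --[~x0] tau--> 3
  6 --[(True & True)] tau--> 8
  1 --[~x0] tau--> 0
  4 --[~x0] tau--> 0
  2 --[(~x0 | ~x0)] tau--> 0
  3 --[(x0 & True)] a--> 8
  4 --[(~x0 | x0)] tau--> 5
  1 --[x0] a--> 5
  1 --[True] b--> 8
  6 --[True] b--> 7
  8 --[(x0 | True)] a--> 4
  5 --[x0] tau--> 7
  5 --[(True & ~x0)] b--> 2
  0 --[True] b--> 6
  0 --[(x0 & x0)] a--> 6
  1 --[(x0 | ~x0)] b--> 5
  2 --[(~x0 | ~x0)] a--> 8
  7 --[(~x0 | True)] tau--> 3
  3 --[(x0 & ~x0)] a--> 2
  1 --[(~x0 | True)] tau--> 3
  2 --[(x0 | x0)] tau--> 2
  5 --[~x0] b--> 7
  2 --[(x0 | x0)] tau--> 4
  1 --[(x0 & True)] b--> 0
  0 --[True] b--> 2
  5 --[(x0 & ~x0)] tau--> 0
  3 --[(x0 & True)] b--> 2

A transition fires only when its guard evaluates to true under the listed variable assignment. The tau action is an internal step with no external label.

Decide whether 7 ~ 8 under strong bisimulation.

Answer: NOT BISIMILAR

Analysis:
Refine partition for ~:
  round 0: {{0,1,2,3,4,5,6,7,8}}
  round 1: {{0,5},{1,6},{2},{3},{4,7},{8}}
  round 2: {{0},{1},{2},{3},{4},{5},{6},{7},{8}}
Fixed point at round 3; 9 class(es).
class of 7: {7}; class of 8: {8}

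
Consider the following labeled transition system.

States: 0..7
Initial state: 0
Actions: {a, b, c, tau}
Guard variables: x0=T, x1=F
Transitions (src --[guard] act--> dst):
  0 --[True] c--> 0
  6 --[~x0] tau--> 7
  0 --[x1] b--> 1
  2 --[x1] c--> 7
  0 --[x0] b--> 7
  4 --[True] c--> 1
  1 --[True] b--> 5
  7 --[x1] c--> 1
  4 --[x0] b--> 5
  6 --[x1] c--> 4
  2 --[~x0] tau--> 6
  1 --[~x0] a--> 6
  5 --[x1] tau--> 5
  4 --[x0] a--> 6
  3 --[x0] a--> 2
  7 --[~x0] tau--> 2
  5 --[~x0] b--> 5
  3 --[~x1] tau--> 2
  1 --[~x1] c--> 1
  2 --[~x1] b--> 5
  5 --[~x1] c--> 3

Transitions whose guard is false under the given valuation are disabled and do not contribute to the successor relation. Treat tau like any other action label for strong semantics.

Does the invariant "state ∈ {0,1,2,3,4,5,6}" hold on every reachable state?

Allowed set {0,1,2,3,4,5,6}
R = {0,7}
  0: safe
  7: outside
counterexample path to 7: b

Answer: INVARIANT VIOLATED at state 7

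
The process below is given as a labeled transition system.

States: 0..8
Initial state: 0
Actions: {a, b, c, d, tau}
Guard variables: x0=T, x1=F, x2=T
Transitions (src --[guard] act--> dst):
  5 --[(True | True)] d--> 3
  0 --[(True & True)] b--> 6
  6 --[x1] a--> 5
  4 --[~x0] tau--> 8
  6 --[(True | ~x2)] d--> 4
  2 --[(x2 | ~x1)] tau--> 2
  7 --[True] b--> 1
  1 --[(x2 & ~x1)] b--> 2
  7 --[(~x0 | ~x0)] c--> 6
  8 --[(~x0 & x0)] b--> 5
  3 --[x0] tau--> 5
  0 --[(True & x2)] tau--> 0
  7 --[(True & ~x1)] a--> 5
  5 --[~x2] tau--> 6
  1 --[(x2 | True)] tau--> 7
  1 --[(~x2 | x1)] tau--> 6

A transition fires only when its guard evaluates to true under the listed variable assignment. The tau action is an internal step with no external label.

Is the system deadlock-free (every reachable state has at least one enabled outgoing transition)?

Answer: DEADLOCK at state 4

Trace:
Reach set: {0,4,6}
  0: b→6  tau→0  [deg 2]
  4: ∅  [deadlock]
  6: d→4  [deg 1]
witness 4: b·d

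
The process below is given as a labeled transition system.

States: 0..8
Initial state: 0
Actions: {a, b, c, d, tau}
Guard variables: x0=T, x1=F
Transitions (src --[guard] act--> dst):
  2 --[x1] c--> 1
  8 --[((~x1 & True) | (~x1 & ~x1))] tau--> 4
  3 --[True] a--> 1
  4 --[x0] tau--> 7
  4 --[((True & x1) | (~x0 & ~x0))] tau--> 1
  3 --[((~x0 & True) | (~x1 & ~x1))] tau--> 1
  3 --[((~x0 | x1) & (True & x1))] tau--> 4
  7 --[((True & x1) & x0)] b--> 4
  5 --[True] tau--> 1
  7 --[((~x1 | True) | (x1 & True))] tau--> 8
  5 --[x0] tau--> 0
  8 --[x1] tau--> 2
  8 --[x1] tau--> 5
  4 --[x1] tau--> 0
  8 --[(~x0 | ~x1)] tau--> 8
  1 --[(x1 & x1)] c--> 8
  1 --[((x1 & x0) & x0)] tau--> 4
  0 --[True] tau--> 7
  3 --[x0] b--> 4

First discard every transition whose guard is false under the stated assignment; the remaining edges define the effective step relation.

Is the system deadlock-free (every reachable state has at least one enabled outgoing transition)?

Reachable = {0,4,7,8}
  0: tau→7  [1 exit(s)]
  4: tau→7  [1 exit(s)]
  7: tau→8  [1 exit(s)]
  8: tau→4  tau→8  [2 exit(s)]

Answer: DEADLOCK-FREE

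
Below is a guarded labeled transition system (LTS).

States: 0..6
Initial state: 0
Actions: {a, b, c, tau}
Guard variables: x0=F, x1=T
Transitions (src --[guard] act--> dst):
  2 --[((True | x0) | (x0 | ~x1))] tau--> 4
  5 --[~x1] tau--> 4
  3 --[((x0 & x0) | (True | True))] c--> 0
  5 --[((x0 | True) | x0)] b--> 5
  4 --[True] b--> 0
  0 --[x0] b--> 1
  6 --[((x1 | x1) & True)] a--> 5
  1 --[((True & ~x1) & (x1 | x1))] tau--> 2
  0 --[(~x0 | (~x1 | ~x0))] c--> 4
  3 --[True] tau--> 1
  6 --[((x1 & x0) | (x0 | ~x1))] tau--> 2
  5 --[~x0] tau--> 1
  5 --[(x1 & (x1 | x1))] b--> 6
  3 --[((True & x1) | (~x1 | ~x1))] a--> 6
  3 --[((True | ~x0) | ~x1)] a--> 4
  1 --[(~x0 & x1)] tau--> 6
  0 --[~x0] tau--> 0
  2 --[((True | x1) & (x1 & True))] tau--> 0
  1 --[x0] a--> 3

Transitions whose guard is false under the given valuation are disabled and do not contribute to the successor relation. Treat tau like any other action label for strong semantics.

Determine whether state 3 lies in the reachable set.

14 transition(s) survive guard evaluation.
Layer 0: {0}
Layer 1: {4}  cumulative {0,4}
Reach set: {0,4}

Answer: UNREACHABLE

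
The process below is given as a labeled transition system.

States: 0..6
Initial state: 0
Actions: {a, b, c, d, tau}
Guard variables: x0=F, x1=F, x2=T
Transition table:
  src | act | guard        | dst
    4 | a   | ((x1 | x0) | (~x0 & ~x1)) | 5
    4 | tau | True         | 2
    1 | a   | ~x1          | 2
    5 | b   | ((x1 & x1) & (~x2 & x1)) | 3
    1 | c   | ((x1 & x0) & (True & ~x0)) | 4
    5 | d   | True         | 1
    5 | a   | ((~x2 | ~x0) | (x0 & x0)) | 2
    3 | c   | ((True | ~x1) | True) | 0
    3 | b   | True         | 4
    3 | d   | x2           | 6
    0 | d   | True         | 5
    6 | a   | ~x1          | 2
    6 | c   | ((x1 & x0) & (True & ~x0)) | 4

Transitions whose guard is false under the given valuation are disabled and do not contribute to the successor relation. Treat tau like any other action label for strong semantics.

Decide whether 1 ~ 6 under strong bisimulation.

Refine partition for ~:
  π0 = {{0,1,2,3,4,5,6}}
  π1 = {{0},{1,6},{2},{3},{4},{5}}
Fixed point at round 2; 6 class(es).
[1]={1,6}  [6]={1,6}

Answer: BISIMILAR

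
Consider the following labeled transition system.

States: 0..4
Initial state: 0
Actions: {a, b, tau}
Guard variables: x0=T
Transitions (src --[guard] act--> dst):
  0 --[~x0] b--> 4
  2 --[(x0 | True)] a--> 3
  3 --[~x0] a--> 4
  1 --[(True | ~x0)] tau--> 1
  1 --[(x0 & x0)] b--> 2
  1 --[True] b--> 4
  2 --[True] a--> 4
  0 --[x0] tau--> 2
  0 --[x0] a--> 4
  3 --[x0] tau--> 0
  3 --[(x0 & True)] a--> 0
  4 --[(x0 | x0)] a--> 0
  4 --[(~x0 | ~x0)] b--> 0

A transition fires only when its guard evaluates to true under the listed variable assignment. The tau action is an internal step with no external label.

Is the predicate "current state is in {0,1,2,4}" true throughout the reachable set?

Allowed set {0,1,2,4}
Reach set: {0,2,3,4}
  0: ✓
  2: ✓
  3: outside
  4: ✓
counterexample path to 3: tau·a

Answer: INVARIANT VIOLATED at state 3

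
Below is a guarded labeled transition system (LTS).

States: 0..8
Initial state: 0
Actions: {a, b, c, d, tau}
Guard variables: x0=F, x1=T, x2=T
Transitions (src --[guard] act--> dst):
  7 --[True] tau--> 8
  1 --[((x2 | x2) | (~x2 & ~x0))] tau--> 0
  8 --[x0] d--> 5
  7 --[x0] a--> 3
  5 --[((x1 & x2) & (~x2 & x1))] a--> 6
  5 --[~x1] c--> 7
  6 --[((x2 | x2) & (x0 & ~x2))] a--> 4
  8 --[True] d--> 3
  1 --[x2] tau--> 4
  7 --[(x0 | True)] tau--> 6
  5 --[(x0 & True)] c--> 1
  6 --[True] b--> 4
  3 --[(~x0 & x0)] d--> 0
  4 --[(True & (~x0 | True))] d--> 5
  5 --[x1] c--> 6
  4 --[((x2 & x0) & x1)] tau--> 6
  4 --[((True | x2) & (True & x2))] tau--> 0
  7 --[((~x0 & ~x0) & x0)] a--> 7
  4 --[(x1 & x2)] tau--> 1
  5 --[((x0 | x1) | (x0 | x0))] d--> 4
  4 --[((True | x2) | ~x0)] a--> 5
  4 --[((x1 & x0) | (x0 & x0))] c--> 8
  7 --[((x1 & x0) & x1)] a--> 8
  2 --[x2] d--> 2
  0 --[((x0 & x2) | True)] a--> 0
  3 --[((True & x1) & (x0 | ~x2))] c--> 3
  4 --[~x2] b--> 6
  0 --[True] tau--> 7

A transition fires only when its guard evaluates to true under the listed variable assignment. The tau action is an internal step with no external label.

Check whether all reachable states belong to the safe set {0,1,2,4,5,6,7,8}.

Inv-set: {0,1,2,4,5,6,7,8}
Reachable = {0,1,3,4,5,6,7,8}
  0: ✓
  1: ✓
  3: VIOLATES
  4: ✓
  5: ✓
  6: ✓
  7: ✓
  8: ✓
reach 3 via tau·tau·d — violates

Answer: INVARIANT VIOLATED at state 3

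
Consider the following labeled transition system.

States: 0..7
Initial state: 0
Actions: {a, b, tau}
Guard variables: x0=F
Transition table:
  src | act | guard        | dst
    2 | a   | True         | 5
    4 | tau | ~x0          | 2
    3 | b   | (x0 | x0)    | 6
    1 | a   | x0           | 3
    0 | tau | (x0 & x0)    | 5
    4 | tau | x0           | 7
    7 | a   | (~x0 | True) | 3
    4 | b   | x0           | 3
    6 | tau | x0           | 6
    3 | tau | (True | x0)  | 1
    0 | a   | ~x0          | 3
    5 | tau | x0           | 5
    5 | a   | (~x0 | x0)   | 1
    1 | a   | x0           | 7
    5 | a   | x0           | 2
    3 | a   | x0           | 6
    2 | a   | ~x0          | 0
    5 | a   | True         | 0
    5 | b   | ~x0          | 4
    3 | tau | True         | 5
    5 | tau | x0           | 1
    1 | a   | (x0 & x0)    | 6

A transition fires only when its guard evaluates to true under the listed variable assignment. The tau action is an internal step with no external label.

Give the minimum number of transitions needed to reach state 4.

Layered search for 4:
  L0 = {0}
  L1 = {3}
  L2 = {1,5}
  L3 = {4}
first hit 4 at d=3 via a·tau·b

Answer: 3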